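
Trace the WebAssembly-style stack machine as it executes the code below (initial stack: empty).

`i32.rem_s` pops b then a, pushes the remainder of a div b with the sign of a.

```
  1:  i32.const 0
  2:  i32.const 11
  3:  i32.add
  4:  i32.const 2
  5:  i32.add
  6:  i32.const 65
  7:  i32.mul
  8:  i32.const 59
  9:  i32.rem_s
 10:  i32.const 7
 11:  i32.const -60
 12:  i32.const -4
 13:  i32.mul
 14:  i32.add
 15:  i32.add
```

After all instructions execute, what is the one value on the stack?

i32.const 0   -> [0]
i32.const 11  -> [0, 11]
i32.add       -> [11]
i32.const 2   -> [11, 2]
i32.add       -> [13]
i32.const 65  -> [13, 65]
i32.mul       -> [845]
i32.const 59  -> [845, 59]
i32.rem_s     -> [19]
i32.const 7   -> [19, 7]
i32.const -60 -> [19, 7, -60]
i32.const -4  -> [19, 7, -60, -4]
i32.mul       -> [19, 7, 240]
i32.add       -> [19, 247]
i32.add       -> [266]

266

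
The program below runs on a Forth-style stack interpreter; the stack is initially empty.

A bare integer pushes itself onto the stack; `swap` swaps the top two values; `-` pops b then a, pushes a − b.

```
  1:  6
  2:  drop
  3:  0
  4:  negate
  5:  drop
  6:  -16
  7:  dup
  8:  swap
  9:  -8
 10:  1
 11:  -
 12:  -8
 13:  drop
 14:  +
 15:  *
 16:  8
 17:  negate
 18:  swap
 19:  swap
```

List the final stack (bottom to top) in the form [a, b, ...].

[400, -8]

6      : [6]
drop   : []
0      : [0]
negate : [0]
drop   : []
-16    : [-16]
dup    : [-16, -16]
swap   : [-16, -16]
-8     : [-16, -16, -8]
1      : [-16, -16, -8, 1]
-      : [-16, -16, -9]
-8     : [-16, -16, -9, -8]
drop   : [-16, -16, -9]
+      : [-16, -25]
*      : [400]
8      : [400, 8]
negate : [400, -8]
swap   : [-8, 400]
swap   : [400, -8]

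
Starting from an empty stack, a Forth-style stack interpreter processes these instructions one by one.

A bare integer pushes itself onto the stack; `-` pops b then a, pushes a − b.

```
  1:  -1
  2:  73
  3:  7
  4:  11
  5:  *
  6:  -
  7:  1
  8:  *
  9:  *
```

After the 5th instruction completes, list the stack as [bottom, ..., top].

-1  [-1]
73  [-1, 73]
7   [-1, 73, 7]
11  [-1, 73, 7, 11]
*   [-1, 73, 77]

[-1, 73, 77]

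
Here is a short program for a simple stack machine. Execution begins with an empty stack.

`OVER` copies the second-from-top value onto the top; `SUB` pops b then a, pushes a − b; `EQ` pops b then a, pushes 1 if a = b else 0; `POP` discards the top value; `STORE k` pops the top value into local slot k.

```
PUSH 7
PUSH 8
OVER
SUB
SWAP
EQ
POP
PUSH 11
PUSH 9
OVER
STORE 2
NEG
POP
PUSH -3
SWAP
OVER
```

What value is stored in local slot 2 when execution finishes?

11

PUSH 7  → 7
PUSH 8  → 7 8
OVER    → 7 8 7
SUB     → 7 1
SWAP    → 1 7
EQ      → 0
POP     → (empty)
PUSH 11 → 11
PUSH 9  → 11 9
OVER    → 11 9 11
STORE 2 → 11 9
NEG     → 11 -9
POP     → 11
PUSH -3 → 11 -3
SWAP    → -3 11
OVER    → -3 11 -3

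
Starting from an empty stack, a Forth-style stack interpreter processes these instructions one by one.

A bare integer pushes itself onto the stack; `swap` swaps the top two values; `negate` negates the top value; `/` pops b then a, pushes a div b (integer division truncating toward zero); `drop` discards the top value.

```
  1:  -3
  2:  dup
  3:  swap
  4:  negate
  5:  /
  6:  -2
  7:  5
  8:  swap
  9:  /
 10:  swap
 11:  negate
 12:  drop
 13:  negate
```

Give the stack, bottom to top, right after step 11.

-3     : [-3]
dup    : [-3, -3]
swap   : [-3, -3]
negate : [-3, 3]
/      : [-1]
-2     : [-1, -2]
5      : [-1, -2, 5]
swap   : [-1, 5, -2]
/      : [-1, -2]
swap   : [-2, -1]
negate : [-2, 1]

[-2, 1]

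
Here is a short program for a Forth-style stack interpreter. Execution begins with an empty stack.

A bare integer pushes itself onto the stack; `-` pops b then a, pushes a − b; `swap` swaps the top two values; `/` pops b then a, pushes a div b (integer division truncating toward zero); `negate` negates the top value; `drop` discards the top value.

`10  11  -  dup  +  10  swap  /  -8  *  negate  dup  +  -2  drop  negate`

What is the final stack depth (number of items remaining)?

1

10     : 10
11     : 10 11
-      : -1
dup    : -1 -1
+      : -2
10     : -2 10
swap   : 10 -2
/      : -5
-8     : -5 -8
*      : 40
negate : -40
dup    : -40 -40
+      : -80
-2     : -80 -2
drop   : -80
negate : 80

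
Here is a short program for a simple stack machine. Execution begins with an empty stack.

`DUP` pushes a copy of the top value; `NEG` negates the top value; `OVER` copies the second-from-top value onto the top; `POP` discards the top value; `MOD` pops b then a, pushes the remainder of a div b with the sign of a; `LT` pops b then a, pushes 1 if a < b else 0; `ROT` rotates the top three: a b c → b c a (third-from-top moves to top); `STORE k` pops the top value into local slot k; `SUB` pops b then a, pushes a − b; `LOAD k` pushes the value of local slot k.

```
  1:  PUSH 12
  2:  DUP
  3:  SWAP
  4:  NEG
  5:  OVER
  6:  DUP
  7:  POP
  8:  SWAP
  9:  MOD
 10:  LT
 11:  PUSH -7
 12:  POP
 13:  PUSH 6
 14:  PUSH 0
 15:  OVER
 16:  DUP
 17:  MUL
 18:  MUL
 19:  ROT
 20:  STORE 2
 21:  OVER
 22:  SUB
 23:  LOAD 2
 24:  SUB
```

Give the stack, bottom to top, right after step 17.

PUSH 12 -> [12]
DUP     -> [12, 12]
SWAP    -> [12, 12]
NEG     -> [12, -12]
OVER    -> [12, -12, 12]
DUP     -> [12, -12, 12, 12]
POP     -> [12, -12, 12]
SWAP    -> [12, 12, -12]
MOD     -> [12, 0]
LT      -> [0]
PUSH -7 -> [0, -7]
POP     -> [0]
PUSH 6  -> [0, 6]
PUSH 0  -> [0, 6, 0]
OVER    -> [0, 6, 0, 6]
DUP     -> [0, 6, 0, 6, 6]
MUL     -> [0, 6, 0, 36]

[0, 6, 0, 36]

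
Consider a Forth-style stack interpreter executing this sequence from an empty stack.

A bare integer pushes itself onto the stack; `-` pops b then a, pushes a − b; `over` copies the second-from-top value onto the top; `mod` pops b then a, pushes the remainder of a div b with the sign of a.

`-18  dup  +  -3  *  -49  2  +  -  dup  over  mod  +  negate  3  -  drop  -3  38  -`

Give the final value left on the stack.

-41

-18    : -18
dup    : -18 -18
+      : -36
-3     : -36 -3
*      : 108
-49    : 108 -49
2      : 108 -49 2
+      : 108 -47
-      : 155
dup    : 155 155
over   : 155 155 155
mod    : 155 0
+      : 155
negate : -155
3      : -155 3
-      : -158
drop   : (empty)
-3     : -3
38     : -3 38
-      : -41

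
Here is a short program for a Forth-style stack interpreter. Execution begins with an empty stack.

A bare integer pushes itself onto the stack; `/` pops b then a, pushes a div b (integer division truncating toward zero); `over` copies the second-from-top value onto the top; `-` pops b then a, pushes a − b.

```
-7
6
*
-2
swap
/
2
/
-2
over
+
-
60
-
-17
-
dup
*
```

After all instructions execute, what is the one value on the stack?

-7   : -7
6    : -7 6
*    : -42
-2   : -42 -2
swap : -2 -42
/    : 0
2    : 0 2
/    : 0
-2   : 0 -2
over : 0 -2 0
+    : 0 -2
-    : 2
60   : 2 60
-    : -58
-17  : -58 -17
-    : -41
dup  : -41 -41
*    : 1681

1681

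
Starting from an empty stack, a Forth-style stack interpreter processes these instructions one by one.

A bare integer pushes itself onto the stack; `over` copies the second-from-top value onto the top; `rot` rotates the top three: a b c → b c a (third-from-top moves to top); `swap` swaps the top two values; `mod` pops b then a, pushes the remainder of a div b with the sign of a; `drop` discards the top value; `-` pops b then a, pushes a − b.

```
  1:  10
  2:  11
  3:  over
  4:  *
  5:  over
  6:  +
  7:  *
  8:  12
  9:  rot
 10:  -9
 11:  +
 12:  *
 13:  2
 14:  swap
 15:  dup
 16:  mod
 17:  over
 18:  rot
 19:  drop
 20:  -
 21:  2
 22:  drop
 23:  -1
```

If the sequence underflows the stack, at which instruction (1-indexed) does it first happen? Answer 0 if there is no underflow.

9

10   → [10]
11   → [10, 11]
over → [10, 11, 10]
*    → [10, 110]
over → [10, 110, 10]
+    → [10, 120]
*    → [1200]
12   → [1200, 12]
rot  — needs 3 operands, stack has 2 → underflow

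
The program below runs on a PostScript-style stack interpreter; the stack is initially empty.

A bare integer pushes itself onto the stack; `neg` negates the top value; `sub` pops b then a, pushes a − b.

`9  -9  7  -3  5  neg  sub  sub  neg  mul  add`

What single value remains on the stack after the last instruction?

9   : [9]
-9  : [9, -9]
7   : [9, -9, 7]
-3  : [9, -9, 7, -3]
5   : [9, -9, 7, -3, 5]
neg : [9, -9, 7, -3, -5]
sub : [9, -9, 7, 2]
sub : [9, -9, 5]
neg : [9, -9, -5]
mul : [9, 45]
add : [54]

54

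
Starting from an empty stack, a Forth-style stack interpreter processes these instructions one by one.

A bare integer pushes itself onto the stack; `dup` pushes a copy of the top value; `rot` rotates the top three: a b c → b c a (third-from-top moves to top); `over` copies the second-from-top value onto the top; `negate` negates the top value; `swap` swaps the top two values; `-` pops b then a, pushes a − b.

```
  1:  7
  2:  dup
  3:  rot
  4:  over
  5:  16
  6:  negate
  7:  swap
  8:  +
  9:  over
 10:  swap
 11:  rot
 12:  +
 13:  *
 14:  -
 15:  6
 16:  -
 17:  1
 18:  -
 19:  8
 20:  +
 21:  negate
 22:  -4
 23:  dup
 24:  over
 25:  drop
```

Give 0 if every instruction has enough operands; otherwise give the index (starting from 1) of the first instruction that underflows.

7   → 7
dup → 7 7
rot  — needs 3 operands, stack has 2 → underflow

3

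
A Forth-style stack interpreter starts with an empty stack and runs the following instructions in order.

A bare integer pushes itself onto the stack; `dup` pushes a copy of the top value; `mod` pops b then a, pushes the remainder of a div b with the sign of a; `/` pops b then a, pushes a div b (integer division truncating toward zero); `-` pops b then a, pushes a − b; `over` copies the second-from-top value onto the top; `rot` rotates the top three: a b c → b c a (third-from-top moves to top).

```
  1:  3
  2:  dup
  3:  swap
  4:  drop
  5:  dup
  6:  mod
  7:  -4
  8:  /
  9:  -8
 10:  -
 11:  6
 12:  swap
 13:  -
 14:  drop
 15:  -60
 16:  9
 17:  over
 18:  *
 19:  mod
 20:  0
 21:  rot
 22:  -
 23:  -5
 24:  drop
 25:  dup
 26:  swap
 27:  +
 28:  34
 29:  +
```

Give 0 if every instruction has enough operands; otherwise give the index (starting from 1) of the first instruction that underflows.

21

3    -> [3]
dup  -> [3, 3]
swap -> [3, 3]
drop -> [3]
dup  -> [3, 3]
mod  -> [0]
-4   -> [0, -4]
/    -> [0]
-8   -> [0, -8]
-    -> [8]
6    -> [8, 6]
swap -> [6, 8]
-    -> [-2]
drop -> []
-60  -> [-60]
9    -> [-60, 9]
over -> [-60, 9, -60]
*    -> [-60, -540]
mod  -> [-60]
0    -> [-60, 0]
rot  — needs 3 operands, stack has 2 → underflow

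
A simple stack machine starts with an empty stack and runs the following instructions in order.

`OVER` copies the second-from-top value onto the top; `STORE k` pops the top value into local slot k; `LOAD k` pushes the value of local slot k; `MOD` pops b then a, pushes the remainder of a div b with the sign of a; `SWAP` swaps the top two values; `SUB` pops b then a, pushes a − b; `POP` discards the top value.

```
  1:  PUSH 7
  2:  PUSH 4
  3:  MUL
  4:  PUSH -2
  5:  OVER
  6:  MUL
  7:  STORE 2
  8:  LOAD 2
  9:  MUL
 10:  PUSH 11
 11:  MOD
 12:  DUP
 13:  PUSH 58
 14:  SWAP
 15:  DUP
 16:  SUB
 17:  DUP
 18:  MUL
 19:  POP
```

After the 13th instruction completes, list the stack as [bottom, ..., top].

[-6, -6, 58]

PUSH 7  → [7]
PUSH 4  → [7, 4]
MUL     → [28]
PUSH -2 → [28, -2]
OVER    → [28, -2, 28]
MUL     → [28, -56]
STORE 2 → [28]
LOAD 2  → [28, -56]
MUL     → [-1568]
PUSH 11 → [-1568, 11]
MOD     → [-6]
DUP     → [-6, -6]
PUSH 58 → [-6, -6, 58]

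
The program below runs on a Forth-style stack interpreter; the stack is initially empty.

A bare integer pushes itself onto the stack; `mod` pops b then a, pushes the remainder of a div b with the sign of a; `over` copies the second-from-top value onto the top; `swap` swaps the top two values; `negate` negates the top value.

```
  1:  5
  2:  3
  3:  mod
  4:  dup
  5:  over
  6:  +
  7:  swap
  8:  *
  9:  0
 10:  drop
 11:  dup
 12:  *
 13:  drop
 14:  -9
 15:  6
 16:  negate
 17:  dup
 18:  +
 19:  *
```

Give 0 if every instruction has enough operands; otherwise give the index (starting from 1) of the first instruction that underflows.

0

5      : 5
3      : 5 3
mod    : 2
dup    : 2 2
over   : 2 2 2
+      : 2 4
swap   : 4 2
*      : 8
0      : 8 0
drop   : 8
dup    : 8 8
*      : 64
drop   : (empty)
-9     : -9
6      : -9 6
negate : -9 -6
dup    : -9 -6 -6
+      : -9 -12
*      : 108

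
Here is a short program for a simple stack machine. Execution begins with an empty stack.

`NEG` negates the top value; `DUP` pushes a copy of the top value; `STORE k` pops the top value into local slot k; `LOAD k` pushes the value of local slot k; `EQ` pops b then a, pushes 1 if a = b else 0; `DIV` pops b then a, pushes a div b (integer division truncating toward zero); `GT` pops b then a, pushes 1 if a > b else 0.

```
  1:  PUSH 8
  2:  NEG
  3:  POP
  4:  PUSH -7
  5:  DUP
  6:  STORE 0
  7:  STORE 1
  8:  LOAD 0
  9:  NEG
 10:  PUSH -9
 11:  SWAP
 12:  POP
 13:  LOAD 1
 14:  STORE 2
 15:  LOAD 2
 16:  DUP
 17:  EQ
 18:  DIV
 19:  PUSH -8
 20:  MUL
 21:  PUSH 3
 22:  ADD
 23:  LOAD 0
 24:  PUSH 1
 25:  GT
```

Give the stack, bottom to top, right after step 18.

[-9]

PUSH 8  -> 8
NEG     -> -8
POP     -> (empty)
PUSH -7 -> -7
DUP     -> -7 -7
STORE 0 -> -7
STORE 1 -> (empty)
LOAD 0  -> -7
NEG     -> 7
PUSH -9 -> 7 -9
SWAP    -> -9 7
POP     -> -9
LOAD 1  -> -9 -7
STORE 2 -> -9
LOAD 2  -> -9 -7
DUP     -> -9 -7 -7
EQ      -> -9 1
DIV     -> -9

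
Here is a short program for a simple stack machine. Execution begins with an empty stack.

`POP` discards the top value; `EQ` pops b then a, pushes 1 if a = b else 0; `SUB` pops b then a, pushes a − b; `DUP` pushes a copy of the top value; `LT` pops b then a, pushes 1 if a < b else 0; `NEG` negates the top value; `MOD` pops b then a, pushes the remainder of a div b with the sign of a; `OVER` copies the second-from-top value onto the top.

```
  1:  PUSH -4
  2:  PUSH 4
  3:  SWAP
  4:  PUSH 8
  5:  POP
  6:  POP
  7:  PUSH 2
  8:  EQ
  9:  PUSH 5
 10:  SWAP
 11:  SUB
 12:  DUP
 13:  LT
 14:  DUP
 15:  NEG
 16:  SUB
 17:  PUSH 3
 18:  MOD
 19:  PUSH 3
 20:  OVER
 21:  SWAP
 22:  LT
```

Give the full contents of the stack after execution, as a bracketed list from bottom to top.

PUSH -4  [-4]
PUSH 4   [-4, 4]
SWAP     [4, -4]
PUSH 8   [4, -4, 8]
POP      [4, -4]
POP      [4]
PUSH 2   [4, 2]
EQ       [0]
PUSH 5   [0, 5]
SWAP     [5, 0]
SUB      [5]
DUP      [5, 5]
LT       [0]
DUP      [0, 0]
NEG      [0, 0]
SUB      [0]
PUSH 3   [0, 3]
MOD      [0]
PUSH 3   [0, 3]
OVER     [0, 3, 0]
SWAP     [0, 0, 3]
LT       [0, 1]

[0, 1]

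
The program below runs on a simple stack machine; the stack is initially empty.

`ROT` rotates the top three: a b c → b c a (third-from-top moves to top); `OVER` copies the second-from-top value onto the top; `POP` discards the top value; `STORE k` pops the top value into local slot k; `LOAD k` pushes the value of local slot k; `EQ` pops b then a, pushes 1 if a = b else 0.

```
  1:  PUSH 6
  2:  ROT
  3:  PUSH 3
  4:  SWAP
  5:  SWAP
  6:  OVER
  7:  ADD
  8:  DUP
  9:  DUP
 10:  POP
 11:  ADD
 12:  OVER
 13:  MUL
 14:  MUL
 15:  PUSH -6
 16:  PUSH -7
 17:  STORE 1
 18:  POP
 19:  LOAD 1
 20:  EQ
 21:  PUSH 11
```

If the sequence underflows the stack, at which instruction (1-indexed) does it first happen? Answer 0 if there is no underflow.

2

PUSH 6 -> [6]
ROT  — needs 3 operands, stack has 1 → underflow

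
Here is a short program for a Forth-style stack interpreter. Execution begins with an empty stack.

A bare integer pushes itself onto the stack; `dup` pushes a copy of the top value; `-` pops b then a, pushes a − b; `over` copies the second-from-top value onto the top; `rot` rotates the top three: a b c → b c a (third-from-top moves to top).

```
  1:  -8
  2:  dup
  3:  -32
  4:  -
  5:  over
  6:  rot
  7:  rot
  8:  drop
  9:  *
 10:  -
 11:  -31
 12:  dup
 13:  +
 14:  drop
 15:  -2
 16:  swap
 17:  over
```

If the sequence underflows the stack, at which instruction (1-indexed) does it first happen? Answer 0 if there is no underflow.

-8   : -8
dup  : -8 -8
-32  : -8 -8 -32
-    : -8 24
over : -8 24 -8
rot  : 24 -8 -8
rot  : -8 -8 24
drop : -8 -8
*    : 64
-  — needs 2 operands, stack has 1 → underflow

10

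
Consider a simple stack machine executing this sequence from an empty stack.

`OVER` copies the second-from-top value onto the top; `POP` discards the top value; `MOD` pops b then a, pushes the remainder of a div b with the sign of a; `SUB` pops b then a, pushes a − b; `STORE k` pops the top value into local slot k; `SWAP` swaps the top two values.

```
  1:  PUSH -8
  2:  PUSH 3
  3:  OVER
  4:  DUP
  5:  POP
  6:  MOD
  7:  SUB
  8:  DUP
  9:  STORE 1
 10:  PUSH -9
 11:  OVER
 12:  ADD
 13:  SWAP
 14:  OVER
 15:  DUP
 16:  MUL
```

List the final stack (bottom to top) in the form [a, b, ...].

[-20, -11, 400]

PUSH -8 -> [-8]
PUSH 3  -> [-8, 3]
OVER    -> [-8, 3, -8]
DUP     -> [-8, 3, -8, -8]
POP     -> [-8, 3, -8]
MOD     -> [-8, 3]
SUB     -> [-11]
DUP     -> [-11, -11]
STORE 1 -> [-11]
PUSH -9 -> [-11, -9]
OVER    -> [-11, -9, -11]
ADD     -> [-11, -20]
SWAP    -> [-20, -11]
OVER    -> [-20, -11, -20]
DUP     -> [-20, -11, -20, -20]
MUL     -> [-20, -11, 400]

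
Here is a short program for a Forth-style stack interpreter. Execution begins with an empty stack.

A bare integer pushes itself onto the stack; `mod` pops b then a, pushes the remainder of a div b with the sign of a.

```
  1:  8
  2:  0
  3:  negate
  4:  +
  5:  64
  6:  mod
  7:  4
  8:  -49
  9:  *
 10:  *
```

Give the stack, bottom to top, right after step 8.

8      -> 8
0      -> 8 0
negate -> 8 0
+      -> 8
64     -> 8 64
mod    -> 8
4      -> 8 4
-49    -> 8 4 -49

[8, 4, -49]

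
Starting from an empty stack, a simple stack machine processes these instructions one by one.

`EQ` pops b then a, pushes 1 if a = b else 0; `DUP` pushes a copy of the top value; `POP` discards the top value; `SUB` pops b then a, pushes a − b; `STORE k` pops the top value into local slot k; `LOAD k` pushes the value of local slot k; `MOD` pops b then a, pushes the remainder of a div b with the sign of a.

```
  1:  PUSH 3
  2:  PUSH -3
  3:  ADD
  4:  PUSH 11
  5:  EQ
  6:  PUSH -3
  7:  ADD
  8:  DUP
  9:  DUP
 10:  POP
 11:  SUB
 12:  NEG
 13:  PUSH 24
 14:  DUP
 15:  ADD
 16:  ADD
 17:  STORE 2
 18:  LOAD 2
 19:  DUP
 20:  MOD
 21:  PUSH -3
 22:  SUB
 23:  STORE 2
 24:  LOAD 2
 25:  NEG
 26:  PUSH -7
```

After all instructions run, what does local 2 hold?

PUSH 3  -> [3]
PUSH -3 -> [3, -3]
ADD     -> [0]
PUSH 11 -> [0, 11]
EQ      -> [0]
PUSH -3 -> [0, -3]
ADD     -> [-3]
DUP     -> [-3, -3]
DUP     -> [-3, -3, -3]
POP     -> [-3, -3]
SUB     -> [0]
NEG     -> [0]
PUSH 24 -> [0, 24]
DUP     -> [0, 24, 24]
ADD     -> [0, 48]
ADD     -> [48]
STORE 2 -> []
LOAD 2  -> [48]
DUP     -> [48, 48]
MOD     -> [0]
PUSH -3 -> [0, -3]
SUB     -> [3]
STORE 2 -> []
LOAD 2  -> [3]
NEG     -> [-3]
PUSH -7 -> [-3, -7]

3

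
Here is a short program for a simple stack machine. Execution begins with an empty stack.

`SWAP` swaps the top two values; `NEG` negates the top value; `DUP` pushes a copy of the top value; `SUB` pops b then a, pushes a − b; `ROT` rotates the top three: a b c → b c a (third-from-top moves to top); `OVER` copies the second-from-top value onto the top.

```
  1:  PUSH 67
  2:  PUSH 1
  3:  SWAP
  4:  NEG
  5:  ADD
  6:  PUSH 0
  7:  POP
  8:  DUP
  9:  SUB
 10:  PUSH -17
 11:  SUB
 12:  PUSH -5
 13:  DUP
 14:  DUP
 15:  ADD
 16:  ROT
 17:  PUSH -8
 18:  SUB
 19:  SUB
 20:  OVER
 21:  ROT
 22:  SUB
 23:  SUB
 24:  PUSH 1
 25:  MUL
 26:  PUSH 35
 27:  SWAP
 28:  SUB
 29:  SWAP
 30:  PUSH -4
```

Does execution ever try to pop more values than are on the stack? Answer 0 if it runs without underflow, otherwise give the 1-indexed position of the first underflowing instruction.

29

PUSH 67  : [67]
PUSH 1   : [67, 1]
SWAP     : [1, 67]
NEG      : [1, -67]
ADD      : [-66]
PUSH 0   : [-66, 0]
POP      : [-66]
DUP      : [-66, -66]
SUB      : [0]
PUSH -17 : [0, -17]
SUB      : [17]
PUSH -5  : [17, -5]
DUP      : [17, -5, -5]
DUP      : [17, -5, -5, -5]
ADD      : [17, -5, -10]
ROT      : [-5, -10, 17]
PUSH -8  : [-5, -10, 17, -8]
SUB      : [-5, -10, 25]
SUB      : [-5, -35]
OVER     : [-5, -35, -5]
ROT      : [-35, -5, -5]
SUB      : [-35, 0]
SUB      : [-35]
PUSH 1   : [-35, 1]
MUL      : [-35]
PUSH 35  : [-35, 35]
SWAP     : [35, -35]
SUB      : [70]
SWAP  — needs 2 operands, stack has 1 → underflow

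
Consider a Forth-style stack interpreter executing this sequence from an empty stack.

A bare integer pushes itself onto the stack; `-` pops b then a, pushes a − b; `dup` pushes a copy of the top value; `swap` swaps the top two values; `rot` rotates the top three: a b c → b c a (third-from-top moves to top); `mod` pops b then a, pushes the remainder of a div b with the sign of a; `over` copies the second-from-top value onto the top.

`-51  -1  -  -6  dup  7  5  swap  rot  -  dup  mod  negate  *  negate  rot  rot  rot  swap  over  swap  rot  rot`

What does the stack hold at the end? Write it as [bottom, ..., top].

[-50, -6, 0, 0]

-51    -> -51
-1     -> -51 -1
-      -> -50
-6     -> -50 -6
dup    -> -50 -6 -6
7      -> -50 -6 -6 7
5      -> -50 -6 -6 7 5
swap   -> -50 -6 -6 5 7
rot    -> -50 -6 5 7 -6
-      -> -50 -6 5 13
dup    -> -50 -6 5 13 13
mod    -> -50 -6 5 0
negate -> -50 -6 5 0
*      -> -50 -6 0
negate -> -50 -6 0
rot    -> -6 0 -50
rot    -> 0 -50 -6
rot    -> -50 -6 0
swap   -> -50 0 -6
over   -> -50 0 -6 0
swap   -> -50 0 0 -6
rot    -> -50 0 -6 0
rot    -> -50 -6 0 0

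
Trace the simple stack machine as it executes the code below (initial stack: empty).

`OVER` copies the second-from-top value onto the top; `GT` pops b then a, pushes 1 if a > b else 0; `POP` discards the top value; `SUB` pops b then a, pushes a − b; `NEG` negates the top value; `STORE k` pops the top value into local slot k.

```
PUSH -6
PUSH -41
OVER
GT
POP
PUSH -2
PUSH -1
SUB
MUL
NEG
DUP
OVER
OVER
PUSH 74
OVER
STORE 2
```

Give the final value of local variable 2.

PUSH -6   -6
PUSH -41  -6 -41
OVER      -6 -41 -6
GT        -6 0
POP       -6
PUSH -2   -6 -2
PUSH -1   -6 -2 -1
SUB       -6 -1
MUL       6
NEG       -6
DUP       -6 -6
OVER      -6 -6 -6
OVER      -6 -6 -6 -6
PUSH 74   -6 -6 -6 -6 74
OVER      -6 -6 -6 -6 74 -6
STORE 2   -6 -6 -6 -6 74

-6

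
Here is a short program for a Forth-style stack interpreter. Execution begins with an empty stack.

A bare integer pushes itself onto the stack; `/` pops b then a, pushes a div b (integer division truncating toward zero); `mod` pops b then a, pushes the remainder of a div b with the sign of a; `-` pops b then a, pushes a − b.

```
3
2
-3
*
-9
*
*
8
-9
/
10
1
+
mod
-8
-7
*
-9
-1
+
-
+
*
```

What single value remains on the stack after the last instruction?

3   → [3]
2   → [3, 2]
-3  → [3, 2, -3]
*   → [3, -6]
-9  → [3, -6, -9]
*   → [3, 54]
*   → [162]
8   → [162, 8]
-9  → [162, 8, -9]
/   → [162, 0]
10  → [162, 0, 10]
1   → [162, 0, 10, 1]
+   → [162, 0, 11]
mod → [162, 0]
-8  → [162, 0, -8]
-7  → [162, 0, -8, -7]
*   → [162, 0, 56]
-9  → [162, 0, 56, -9]
-1  → [162, 0, 56, -9, -1]
+   → [162, 0, 56, -10]
-   → [162, 0, 66]
+   → [162, 66]
*   → [10692]

10692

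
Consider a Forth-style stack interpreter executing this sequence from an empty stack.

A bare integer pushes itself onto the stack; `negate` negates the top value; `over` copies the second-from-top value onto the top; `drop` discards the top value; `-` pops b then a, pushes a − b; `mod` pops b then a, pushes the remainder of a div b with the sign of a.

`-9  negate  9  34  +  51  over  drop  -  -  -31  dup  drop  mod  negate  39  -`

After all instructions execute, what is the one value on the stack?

-9     -> -9
negate -> 9
9      -> 9 9
34     -> 9 9 34
+      -> 9 43
51     -> 9 43 51
over   -> 9 43 51 43
drop   -> 9 43 51
-      -> 9 -8
-      -> 17
-31    -> 17 -31
dup    -> 17 -31 -31
drop   -> 17 -31
mod    -> 17
negate -> -17
39     -> -17 39
-      -> -56

-56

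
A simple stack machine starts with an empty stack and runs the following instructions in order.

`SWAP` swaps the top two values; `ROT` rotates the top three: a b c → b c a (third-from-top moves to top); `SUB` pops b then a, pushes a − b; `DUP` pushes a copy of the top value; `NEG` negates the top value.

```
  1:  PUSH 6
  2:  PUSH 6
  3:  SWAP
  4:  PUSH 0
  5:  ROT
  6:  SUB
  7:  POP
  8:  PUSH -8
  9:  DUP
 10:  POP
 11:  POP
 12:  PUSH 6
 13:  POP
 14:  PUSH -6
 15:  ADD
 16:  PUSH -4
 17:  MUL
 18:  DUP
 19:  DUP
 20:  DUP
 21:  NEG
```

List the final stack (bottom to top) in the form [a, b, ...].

[0, 0, 0, 0]

PUSH 6   6
PUSH 6   6 6
SWAP     6 6
PUSH 0   6 6 0
ROT      6 0 6
SUB      6 -6
POP      6
PUSH -8  6 -8
DUP      6 -8 -8
POP      6 -8
POP      6
PUSH 6   6 6
POP      6
PUSH -6  6 -6
ADD      0
PUSH -4  0 -4
MUL      0
DUP      0 0
DUP      0 0 0
DUP      0 0 0 0
NEG      0 0 0 0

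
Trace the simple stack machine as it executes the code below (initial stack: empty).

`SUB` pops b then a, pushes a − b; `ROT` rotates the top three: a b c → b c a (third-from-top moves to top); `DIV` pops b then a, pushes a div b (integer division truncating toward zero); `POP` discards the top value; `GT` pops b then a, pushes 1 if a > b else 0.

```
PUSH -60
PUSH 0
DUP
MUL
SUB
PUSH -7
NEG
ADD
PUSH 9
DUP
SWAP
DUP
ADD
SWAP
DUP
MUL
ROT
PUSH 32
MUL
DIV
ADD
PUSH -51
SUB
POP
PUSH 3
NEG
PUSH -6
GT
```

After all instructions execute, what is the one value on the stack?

PUSH -60 : [-60]
PUSH 0   : [-60, 0]
DUP      : [-60, 0, 0]
MUL      : [-60, 0]
SUB      : [-60]
PUSH -7  : [-60, -7]
NEG      : [-60, 7]
ADD      : [-53]
PUSH 9   : [-53, 9]
DUP      : [-53, 9, 9]
SWAP     : [-53, 9, 9]
DUP      : [-53, 9, 9, 9]
ADD      : [-53, 9, 18]
SWAP     : [-53, 18, 9]
DUP      : [-53, 18, 9, 9]
MUL      : [-53, 18, 81]
ROT      : [18, 81, -53]
PUSH 32  : [18, 81, -53, 32]
MUL      : [18, 81, -1696]
DIV      : [18, 0]
ADD      : [18]
PUSH -51 : [18, -51]
SUB      : [69]
POP      : []
PUSH 3   : [3]
NEG      : [-3]
PUSH -6  : [-3, -6]
GT       : [1]

1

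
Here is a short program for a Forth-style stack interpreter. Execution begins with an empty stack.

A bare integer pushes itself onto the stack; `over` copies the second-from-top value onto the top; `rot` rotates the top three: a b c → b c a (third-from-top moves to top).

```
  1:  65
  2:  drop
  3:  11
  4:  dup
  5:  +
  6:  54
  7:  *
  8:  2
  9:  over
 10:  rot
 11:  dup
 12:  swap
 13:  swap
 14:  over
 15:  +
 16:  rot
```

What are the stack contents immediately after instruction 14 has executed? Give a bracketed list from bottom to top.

[2, 1188, 1188, 1188, 1188]

65   -> 65
drop -> (empty)
11   -> 11
dup  -> 11 11
+    -> 22
54   -> 22 54
*    -> 1188
2    -> 1188 2
over -> 1188 2 1188
rot  -> 2 1188 1188
dup  -> 2 1188 1188 1188
swap -> 2 1188 1188 1188
swap -> 2 1188 1188 1188
over -> 2 1188 1188 1188 1188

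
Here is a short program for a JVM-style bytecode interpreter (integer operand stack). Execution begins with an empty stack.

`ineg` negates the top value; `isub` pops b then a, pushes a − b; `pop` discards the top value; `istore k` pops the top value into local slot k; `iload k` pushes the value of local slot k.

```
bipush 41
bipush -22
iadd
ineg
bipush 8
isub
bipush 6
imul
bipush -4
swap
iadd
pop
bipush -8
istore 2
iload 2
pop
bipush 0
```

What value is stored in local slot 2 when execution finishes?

-8

bipush 41   41
bipush -22  41 -22
iadd        19
ineg        -19
bipush 8    -19 8
isub        -27
bipush 6    -27 6
imul        -162
bipush -4   -162 -4
swap        -4 -162
iadd        -166
pop         (empty)
bipush -8   -8
istore 2    (empty)
iload 2     -8
pop         (empty)
bipush 0    0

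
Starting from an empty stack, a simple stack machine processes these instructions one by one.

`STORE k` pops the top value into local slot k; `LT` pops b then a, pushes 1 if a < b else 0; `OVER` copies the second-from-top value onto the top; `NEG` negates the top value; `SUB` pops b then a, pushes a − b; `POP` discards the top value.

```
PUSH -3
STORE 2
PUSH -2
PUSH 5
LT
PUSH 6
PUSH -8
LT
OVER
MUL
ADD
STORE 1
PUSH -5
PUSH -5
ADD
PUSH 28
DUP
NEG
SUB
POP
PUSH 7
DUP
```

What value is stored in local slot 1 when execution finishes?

PUSH -3 -> [-3]
STORE 2 -> []
PUSH -2 -> [-2]
PUSH 5  -> [-2, 5]
LT      -> [1]
PUSH 6  -> [1, 6]
PUSH -8 -> [1, 6, -8]
LT      -> [1, 0]
OVER    -> [1, 0, 1]
MUL     -> [1, 0]
ADD     -> [1]
STORE 1 -> []
PUSH -5 -> [-5]
PUSH -5 -> [-5, -5]
ADD     -> [-10]
PUSH 28 -> [-10, 28]
DUP     -> [-10, 28, 28]
NEG     -> [-10, 28, -28]
SUB     -> [-10, 56]
POP     -> [-10]
PUSH 7  -> [-10, 7]
DUP     -> [-10, 7, 7]

1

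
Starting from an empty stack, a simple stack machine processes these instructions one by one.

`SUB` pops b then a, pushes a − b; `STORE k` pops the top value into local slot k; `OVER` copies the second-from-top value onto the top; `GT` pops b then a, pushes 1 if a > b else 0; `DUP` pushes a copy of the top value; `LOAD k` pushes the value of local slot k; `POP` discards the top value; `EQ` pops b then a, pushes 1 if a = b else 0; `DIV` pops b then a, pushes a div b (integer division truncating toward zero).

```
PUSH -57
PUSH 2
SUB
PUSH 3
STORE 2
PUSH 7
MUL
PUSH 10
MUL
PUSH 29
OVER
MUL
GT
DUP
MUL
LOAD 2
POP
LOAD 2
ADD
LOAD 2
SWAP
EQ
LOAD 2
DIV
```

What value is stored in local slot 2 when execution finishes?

3

PUSH -57  -57
PUSH 2    -57 2
SUB       -59
PUSH 3    -59 3
STORE 2   -59
PUSH 7    -59 7
MUL       -413
PUSH 10   -413 10
MUL       -4130
PUSH 29   -4130 29
OVER      -4130 29 -4130
MUL       -4130 -119770
GT        1
DUP       1 1
MUL       1
LOAD 2    1 3
POP       1
LOAD 2    1 3
ADD       4
LOAD 2    4 3
SWAP      3 4
EQ        0
LOAD 2    0 3
DIV       0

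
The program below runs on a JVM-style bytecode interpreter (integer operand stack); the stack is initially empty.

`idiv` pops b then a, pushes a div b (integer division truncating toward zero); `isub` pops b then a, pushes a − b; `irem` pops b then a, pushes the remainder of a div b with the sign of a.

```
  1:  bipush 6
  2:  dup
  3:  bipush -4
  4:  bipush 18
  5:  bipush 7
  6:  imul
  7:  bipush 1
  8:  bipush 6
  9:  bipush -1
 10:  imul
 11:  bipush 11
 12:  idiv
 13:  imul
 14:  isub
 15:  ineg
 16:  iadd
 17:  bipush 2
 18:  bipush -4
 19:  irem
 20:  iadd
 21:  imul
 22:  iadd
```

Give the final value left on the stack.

bipush 6   6
dup        6 6
bipush -4  6 6 -4
bipush 18  6 6 -4 18
bipush 7   6 6 -4 18 7
imul       6 6 -4 126
bipush 1   6 6 -4 126 1
bipush 6   6 6 -4 126 1 6
bipush -1  6 6 -4 126 1 6 -1
imul       6 6 -4 126 1 -6
bipush 11  6 6 -4 126 1 -6 11
idiv       6 6 -4 126 1 0
imul       6 6 -4 126 0
isub       6 6 -4 126
ineg       6 6 -4 -126
iadd       6 6 -130
bipush 2   6 6 -130 2
bipush -4  6 6 -130 2 -4
irem       6 6 -130 2
iadd       6 6 -128
imul       6 -768
iadd       -762

-762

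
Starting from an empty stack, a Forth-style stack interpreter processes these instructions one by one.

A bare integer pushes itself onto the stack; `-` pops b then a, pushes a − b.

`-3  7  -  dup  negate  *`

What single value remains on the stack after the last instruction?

-100

-3     : -3
7      : -3 7
-      : -10
dup    : -10 -10
negate : -10 10
*      : -100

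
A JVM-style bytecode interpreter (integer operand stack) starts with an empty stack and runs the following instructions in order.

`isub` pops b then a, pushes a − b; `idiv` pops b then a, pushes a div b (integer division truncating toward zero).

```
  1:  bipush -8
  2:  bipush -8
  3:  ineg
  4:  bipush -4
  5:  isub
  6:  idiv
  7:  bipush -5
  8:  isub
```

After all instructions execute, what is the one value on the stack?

bipush -8 -> [-8]
bipush -8 -> [-8, -8]
ineg      -> [-8, 8]
bipush -4 -> [-8, 8, -4]
isub      -> [-8, 12]
idiv      -> [0]
bipush -5 -> [0, -5]
isub      -> [5]

5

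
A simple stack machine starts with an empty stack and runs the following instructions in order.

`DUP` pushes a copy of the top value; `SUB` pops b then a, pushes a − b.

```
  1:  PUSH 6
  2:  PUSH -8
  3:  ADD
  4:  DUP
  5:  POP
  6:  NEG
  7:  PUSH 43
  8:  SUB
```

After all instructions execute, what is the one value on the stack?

-41

PUSH 6  : [6]
PUSH -8 : [6, -8]
ADD     : [-2]
DUP     : [-2, -2]
POP     : [-2]
NEG     : [2]
PUSH 43 : [2, 43]
SUB     : [-41]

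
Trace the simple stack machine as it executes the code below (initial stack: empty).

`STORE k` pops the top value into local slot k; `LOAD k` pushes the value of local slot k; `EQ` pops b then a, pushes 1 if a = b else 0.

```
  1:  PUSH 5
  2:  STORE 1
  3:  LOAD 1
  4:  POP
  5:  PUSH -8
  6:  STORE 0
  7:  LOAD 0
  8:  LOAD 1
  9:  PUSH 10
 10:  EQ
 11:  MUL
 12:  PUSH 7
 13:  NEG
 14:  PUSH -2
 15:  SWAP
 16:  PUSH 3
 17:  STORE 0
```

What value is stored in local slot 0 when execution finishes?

PUSH 5   5
STORE 1  (empty)
LOAD 1   5
POP      (empty)
PUSH -8  -8
STORE 0  (empty)
LOAD 0   -8
LOAD 1   -8 5
PUSH 10  -8 5 10
EQ       -8 0
MUL      0
PUSH 7   0 7
NEG      0 -7
PUSH -2  0 -7 -2
SWAP     0 -2 -7
PUSH 3   0 -2 -7 3
STORE 0  0 -2 -7

3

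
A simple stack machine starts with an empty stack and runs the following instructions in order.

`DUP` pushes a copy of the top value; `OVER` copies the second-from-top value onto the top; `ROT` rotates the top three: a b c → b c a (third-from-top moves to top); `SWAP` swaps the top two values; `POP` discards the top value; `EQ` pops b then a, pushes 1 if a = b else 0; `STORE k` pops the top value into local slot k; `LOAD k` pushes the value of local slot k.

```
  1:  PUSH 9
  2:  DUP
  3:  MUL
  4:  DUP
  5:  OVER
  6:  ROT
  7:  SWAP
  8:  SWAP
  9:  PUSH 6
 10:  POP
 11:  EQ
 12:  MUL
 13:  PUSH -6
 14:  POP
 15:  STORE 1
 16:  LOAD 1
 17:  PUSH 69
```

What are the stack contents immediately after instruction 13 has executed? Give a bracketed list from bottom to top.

PUSH 9   9
DUP      9 9
MUL      81
DUP      81 81
OVER     81 81 81
ROT      81 81 81
SWAP     81 81 81
SWAP     81 81 81
PUSH 6   81 81 81 6
POP      81 81 81
EQ       81 1
MUL      81
PUSH -6  81 -6

[81, -6]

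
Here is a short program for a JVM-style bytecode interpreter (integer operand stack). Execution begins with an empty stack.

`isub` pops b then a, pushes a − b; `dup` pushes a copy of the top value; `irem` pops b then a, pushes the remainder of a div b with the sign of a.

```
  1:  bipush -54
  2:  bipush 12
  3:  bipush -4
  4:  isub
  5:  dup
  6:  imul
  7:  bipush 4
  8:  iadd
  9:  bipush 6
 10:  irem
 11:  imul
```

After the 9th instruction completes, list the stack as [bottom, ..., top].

bipush -54 -> [-54]
bipush 12  -> [-54, 12]
bipush -4  -> [-54, 12, -4]
isub       -> [-54, 16]
dup        -> [-54, 16, 16]
imul       -> [-54, 256]
bipush 4   -> [-54, 256, 4]
iadd       -> [-54, 260]
bipush 6   -> [-54, 260, 6]

[-54, 260, 6]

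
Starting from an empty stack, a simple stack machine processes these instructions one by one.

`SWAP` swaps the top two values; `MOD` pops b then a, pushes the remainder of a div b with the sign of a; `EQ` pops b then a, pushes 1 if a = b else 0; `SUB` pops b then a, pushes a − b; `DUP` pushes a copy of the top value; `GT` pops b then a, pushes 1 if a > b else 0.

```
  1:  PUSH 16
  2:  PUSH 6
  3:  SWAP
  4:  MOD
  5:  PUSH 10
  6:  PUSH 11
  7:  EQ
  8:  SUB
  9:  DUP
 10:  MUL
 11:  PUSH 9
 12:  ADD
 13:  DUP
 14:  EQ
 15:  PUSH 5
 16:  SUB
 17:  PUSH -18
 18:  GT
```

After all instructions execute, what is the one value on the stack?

PUSH 16   [16]
PUSH 6    [16, 6]
SWAP      [6, 16]
MOD       [6]
PUSH 10   [6, 10]
PUSH 11   [6, 10, 11]
EQ        [6, 0]
SUB       [6]
DUP       [6, 6]
MUL       [36]
PUSH 9    [36, 9]
ADD       [45]
DUP       [45, 45]
EQ        [1]
PUSH 5    [1, 5]
SUB       [-4]
PUSH -18  [-4, -18]
GT        [1]

1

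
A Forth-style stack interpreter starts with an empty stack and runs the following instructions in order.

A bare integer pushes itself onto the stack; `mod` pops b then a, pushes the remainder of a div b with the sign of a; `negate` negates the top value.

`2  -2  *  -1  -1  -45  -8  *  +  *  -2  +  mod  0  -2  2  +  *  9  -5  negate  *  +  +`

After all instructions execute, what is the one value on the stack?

41

2      : 2
-2     : 2 -2
*      : -4
-1     : -4 -1
-1     : -4 -1 -1
-45    : -4 -1 -1 -45
-8     : -4 -1 -1 -45 -8
*      : -4 -1 -1 360
+      : -4 -1 359
*      : -4 -359
-2     : -4 -359 -2
+      : -4 -361
mod    : -4
0      : -4 0
-2     : -4 0 -2
2      : -4 0 -2 2
+      : -4 0 0
*      : -4 0
9      : -4 0 9
-5     : -4 0 9 -5
negate : -4 0 9 5
*      : -4 0 45
+      : -4 45
+      : 41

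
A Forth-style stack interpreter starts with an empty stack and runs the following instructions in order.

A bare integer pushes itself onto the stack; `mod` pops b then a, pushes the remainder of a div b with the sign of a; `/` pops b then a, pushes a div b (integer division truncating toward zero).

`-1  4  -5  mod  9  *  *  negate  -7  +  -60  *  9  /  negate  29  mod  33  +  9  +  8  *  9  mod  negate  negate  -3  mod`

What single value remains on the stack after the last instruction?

-1     → -1
4      → -1 4
-5     → -1 4 -5
mod    → -1 4
9      → -1 4 9
*      → -1 36
*      → -36
negate → 36
-7     → 36 -7
+      → 29
-60    → 29 -60
*      → -1740
9      → -1740 9
/      → -193
negate → 193
29     → 193 29
mod    → 19
33     → 19 33
+      → 52
9      → 52 9
+      → 61
8      → 61 8
*      → 488
9      → 488 9
mod    → 2
negate → -2
negate → 2
-3     → 2 -3
mod    → 2

2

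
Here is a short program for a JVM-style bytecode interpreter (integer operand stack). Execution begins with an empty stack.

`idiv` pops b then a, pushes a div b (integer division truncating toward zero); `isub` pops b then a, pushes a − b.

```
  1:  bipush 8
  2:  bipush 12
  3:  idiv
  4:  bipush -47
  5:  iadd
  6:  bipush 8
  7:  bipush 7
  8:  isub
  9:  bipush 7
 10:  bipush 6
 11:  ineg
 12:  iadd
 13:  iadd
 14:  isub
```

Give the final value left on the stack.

bipush 8   → 8
bipush 12  → 8 12
idiv       → 0
bipush -47 → 0 -47
iadd       → -47
bipush 8   → -47 8
bipush 7   → -47 8 7
isub       → -47 1
bipush 7   → -47 1 7
bipush 6   → -47 1 7 6
ineg       → -47 1 7 -6
iadd       → -47 1 1
iadd       → -47 2
isub       → -49

-49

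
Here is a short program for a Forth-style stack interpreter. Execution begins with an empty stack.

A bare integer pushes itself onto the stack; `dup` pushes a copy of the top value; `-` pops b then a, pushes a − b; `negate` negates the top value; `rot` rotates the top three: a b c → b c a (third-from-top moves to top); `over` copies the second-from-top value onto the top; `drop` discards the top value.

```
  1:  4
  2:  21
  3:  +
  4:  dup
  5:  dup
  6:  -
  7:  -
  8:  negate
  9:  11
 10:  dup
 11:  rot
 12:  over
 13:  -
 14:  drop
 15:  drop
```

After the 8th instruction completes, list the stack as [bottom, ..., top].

4      → [4]
21     → [4, 21]
+      → [25]
dup    → [25, 25]
dup    → [25, 25, 25]
-      → [25, 0]
-      → [25]
negate → [-25]

[-25]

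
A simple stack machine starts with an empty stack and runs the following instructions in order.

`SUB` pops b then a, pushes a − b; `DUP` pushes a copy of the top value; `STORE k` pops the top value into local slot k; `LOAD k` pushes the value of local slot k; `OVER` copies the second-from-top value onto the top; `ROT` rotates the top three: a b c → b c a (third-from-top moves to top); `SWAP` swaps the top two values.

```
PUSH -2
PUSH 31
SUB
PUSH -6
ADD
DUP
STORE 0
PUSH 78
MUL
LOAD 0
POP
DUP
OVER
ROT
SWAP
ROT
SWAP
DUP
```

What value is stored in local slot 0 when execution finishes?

PUSH -2 : -2
PUSH 31 : -2 31
SUB     : -33
PUSH -6 : -33 -6
ADD     : -39
DUP     : -39 -39
STORE 0 : -39
PUSH 78 : -39 78
MUL     : -3042
LOAD 0  : -3042 -39
POP     : -3042
DUP     : -3042 -3042
OVER    : -3042 -3042 -3042
ROT     : -3042 -3042 -3042
SWAP    : -3042 -3042 -3042
ROT     : -3042 -3042 -3042
SWAP    : -3042 -3042 -3042
DUP     : -3042 -3042 -3042 -3042

-39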